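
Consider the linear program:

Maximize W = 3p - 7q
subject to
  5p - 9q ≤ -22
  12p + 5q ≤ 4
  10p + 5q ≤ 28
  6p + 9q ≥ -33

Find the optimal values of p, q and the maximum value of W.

The feasible region is unbounded (it extends along (-1, 2), (-3, 2)), but W strictly decreases along every unbounded feasible direction, so there is no improving ray and the maximum is attained at a vertex.

The binding constraints are 5p - 9q = -22 and 6p + 9q = -33.
Solving simultaneously gives p = -5, q = -1/3.

p = -5, q = -1/3, maximum W = -38/3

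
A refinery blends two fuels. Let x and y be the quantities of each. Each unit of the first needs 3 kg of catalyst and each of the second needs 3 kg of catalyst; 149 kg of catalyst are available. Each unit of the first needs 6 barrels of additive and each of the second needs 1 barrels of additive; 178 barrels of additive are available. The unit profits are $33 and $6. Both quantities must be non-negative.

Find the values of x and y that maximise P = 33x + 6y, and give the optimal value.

At the optimal vertex, 3x + 3y = 149 and 6x + y = 178.
Solving simultaneously gives x = 77/3, y = 24.

x = 77/3, y = 24, maximum P = 991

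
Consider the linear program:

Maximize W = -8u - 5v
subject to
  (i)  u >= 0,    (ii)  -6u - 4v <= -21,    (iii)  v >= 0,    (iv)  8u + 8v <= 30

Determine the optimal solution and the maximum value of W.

u = 3, v = 3/4, maximum W = -111/4

The binding constraints are -6u - 4v = -21 and 8u + 8v = 30.
Solving simultaneously gives u = 3, v = 3/4.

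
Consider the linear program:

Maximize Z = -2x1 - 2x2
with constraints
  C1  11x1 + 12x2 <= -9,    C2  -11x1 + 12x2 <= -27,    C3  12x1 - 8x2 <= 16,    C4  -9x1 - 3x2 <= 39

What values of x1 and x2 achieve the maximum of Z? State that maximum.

x1 = -22/9, x2 = -17/3, maximum Z = 146/9

Vertices and Z = -2x1 - 2x2:
  (-3/7, -37/14) → Z = 43/7
  (-129/47, -224/47) → Z = 706/47
  (-22/9, -17/3) → Z = 146/9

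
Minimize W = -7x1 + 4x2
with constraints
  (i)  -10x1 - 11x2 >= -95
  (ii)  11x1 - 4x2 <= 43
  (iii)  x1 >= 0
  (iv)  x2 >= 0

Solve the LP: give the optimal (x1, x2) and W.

x1 = 43/11, x2 = 0, minimum W = -301/11

Feasible corners and W = -7x1 + 4x2:
  (853/161, 615/161) → W = -3511/161
  (0, 95/11) → W = 380/11
  (43/11, 0) → W = -301/11
  (0, 0) → W = 0

The optimum lies where 11x1 - 4x2 = 43 and x2 = 0.
Solving simultaneously gives x1 = 43/11, x2 = 0.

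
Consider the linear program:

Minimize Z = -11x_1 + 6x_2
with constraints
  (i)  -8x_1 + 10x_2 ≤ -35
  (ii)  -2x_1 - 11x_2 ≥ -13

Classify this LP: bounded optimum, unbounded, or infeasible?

From the feasible point (515/108, 17/54), moving in the direction (11, -2) keeps every constraint satisfied while Z decreases without bound.

unbounded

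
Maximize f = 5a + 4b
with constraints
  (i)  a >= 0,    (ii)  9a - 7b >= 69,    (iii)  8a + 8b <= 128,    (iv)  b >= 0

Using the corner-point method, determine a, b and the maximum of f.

a = 16, b = 0, maximum f = 80

Corner points and f = 5a + 4b:
  (181/16, 75/16) → f = 1205/16
  (23/3, 0) → f = 115/3
  (16, 0) → f = 80

At the optimal vertex, 8a + 8b = 128 and b = 0.
Solving simultaneously gives a = 16, b = 0.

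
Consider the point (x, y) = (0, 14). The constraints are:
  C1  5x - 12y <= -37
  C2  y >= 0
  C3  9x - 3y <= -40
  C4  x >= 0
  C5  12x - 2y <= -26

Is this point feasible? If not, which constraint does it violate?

feasible

C1: -168 ≤ -37 ✓
C2: 14 ≥ 0 ✓
C3: -42 ≤ -40 ✓
C4: 0 ≥ 0 ✓
C5: -28 ≤ -26 ✓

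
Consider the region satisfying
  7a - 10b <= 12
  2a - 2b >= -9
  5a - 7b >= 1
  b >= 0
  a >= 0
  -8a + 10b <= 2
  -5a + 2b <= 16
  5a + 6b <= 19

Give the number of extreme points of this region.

The feasible vertices (each the meet of two boundaries and inside every other half-plane) are:
  (12/7, 0)
  (131/46, 73/92)
  (1/5, 0)
  (139/65, 18/13)

4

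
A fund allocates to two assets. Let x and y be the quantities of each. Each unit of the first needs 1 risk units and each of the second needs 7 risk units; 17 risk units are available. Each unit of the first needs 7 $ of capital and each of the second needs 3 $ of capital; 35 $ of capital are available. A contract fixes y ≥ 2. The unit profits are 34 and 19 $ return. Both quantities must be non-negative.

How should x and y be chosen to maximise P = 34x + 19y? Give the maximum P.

x = 3, y = 2, maximum P = 140

Extreme points and P = 34x + 19y:
  (0, 17/7) → P = 323/7
  (0, 2) → P = 38
  (3, 2) → P = 140

At the optimal vertex, x + 7y = 17 and y = 2.
Solving simultaneously gives x = 3, y = 2.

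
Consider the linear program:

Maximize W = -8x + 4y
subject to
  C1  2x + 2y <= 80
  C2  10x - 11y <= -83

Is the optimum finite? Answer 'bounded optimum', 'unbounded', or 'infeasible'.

From the feasible point (17, 23), moving in the direction (-2, 2) keeps every constraint satisfied while W increases without bound.

unbounded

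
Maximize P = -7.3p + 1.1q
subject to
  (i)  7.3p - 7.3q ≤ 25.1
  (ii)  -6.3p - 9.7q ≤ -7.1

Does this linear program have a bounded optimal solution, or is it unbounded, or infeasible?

From the feasible point (2953/1168, -1063/1168), moving in the direction (-9.7, 6.3) keeps every constraint satisfied while P increases without bound.

unbounded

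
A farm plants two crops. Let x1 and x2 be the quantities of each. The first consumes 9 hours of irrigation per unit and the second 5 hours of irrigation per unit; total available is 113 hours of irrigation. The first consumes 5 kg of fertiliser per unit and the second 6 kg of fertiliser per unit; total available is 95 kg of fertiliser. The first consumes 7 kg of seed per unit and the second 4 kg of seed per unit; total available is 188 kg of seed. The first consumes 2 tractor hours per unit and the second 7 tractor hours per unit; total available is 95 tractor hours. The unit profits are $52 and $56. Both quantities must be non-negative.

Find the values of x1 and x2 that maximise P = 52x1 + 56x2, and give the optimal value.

x1 = 7, x2 = 10, maximum P = 924

Corner points and P = 52x1 + 56x2:
  (0, 0) → P = 0
  (0, 95/7) → P = 760
  (113/9, 0) → P = 5876/9
  (7, 10) → P = 924
  (95/23, 285/23) → P = 20900/23

The optimum lies where 9x1 + 5x2 = 113 and 5x1 + 6x2 = 95.
Solving simultaneously gives x1 = 7, x2 = 10.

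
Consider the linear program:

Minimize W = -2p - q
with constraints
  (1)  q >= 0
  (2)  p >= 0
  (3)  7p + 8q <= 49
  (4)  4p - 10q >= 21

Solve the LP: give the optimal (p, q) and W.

p = 7, q = 0, minimum W = -14

Feasible corners and W = -2p - q:
  (7, 0) → W = -14
  (21/4, 0) → W = -21/2
  (329/51, 49/102) → W = -455/34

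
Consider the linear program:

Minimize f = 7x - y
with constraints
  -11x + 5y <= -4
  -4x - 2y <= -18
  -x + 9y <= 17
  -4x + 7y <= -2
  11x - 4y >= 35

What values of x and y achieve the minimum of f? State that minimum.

Corner points and f = 7x - y:
  (71/19, 29/19) → f = 468/19
  (137/29, 70/29) → f = 889/29
  (237/61, 118/61) → f = 1541/61
The feasible region is unbounded (it extends along (1, -2), (9, 1)), but f strictly increases along every unbounded feasible direction, so there is no improving ray and the minimum is attained at a vertex.

At the optimal vertex, -4x - 2y = -18 and 11x - 4y = 35.
Solving simultaneously gives x = 71/19, y = 29/19.

x = 71/19, y = 29/19, minimum f = 468/19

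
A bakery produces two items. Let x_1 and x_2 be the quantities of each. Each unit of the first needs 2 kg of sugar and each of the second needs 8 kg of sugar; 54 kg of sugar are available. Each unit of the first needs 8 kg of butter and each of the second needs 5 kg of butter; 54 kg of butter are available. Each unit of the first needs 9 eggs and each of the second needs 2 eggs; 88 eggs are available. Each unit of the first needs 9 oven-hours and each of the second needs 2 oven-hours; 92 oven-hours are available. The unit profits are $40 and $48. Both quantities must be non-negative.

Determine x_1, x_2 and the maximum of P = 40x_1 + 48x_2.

Extreme points and P = 40x_1 + 48x_2:
  (0, 0) → P = 0
  (0, 27/4) → P = 324
  (27/4, 0) → P = 270
  (3, 6) → P = 408

x_1 = 3, x_2 = 6, maximum P = 408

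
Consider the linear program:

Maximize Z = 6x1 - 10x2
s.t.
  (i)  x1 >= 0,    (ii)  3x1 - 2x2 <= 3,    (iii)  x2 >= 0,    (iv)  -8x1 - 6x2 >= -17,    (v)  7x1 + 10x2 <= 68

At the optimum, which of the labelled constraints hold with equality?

Feasible corners and Z = 6x1 - 10x2:
  (0, 0) → Z = 0
  (0, 17/6) → Z = -85/3
  (1, 0) → Z = 6
  (26/17, 27/34) → Z = 21/17

The maximum is at (1, 0). Substituting into each constraint, equality holds for (ii) and (iii); the remaining constraints have slack.

(ii) and (iii)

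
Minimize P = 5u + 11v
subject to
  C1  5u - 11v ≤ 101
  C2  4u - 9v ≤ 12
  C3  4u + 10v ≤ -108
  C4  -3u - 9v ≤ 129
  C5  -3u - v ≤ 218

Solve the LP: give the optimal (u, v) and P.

u = -611/8, v = 89/8, minimum P = -519/2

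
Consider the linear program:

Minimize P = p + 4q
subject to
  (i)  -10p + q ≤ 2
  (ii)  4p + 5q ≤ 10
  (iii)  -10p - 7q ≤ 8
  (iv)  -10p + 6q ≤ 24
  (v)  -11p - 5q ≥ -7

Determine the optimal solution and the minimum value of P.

Feasible corners and P = p + 4q:
  (-11/40, -3/4) → P = -131/40
  (-3/61, 92/61) → P = 365/61
  (89/27, -158/27) → P = -181/9

The optimum lies where -10p - 7q = 8 and -11p - 5q = -7.
Solving simultaneously gives p = 89/27, q = -158/27.

p = 89/27, q = -158/27, minimum P = -181/9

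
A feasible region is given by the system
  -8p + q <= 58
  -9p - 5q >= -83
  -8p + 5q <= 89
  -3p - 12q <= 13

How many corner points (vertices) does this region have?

Intersecting each pair of boundary lines and keeping only the points that satisfy every inequality leaves:
  (-201/32, 31/4)
  (-709/99, 70/99)
  (-6/17, 293/17)
  (1061/93, -122/31)

4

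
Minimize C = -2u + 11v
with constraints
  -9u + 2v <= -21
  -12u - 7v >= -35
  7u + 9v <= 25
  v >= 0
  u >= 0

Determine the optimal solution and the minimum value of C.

u = 35/12, v = 0, minimum C = -35/6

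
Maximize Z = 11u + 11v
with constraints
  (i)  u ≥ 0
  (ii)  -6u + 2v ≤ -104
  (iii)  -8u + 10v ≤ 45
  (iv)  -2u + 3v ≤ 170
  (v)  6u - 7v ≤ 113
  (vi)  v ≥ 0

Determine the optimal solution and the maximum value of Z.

Vertices and Z = 11u + 11v:
  (565/22, 551/22) → Z = 558
  (52/3, 0) → Z = 572/3
  (1445/4, 587/2) → Z = 28809/4
  (113/6, 0) → Z = 1243/6

u = 1445/4, v = 587/2, maximum Z = 28809/4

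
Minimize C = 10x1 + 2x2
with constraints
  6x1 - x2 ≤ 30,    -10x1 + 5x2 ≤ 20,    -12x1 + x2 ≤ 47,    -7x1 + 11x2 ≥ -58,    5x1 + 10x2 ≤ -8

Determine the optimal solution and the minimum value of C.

x1 = -23/5, x2 = -41/5, minimum C = -312/5

Vertices and C = 10x1 + 2x2:
  (-43/10, -23/5) → C = -261/5
  (-48/25, 4/25) → C = -472/25
  (-23/5, -41/5) → C = -312/5
  (492/125, -346/125) → C = 4228/125

The binding constraints are -12x1 + x2 = 47 and -7x1 + 11x2 = -58.
Solving simultaneously gives x1 = -23/5, x2 = -41/5.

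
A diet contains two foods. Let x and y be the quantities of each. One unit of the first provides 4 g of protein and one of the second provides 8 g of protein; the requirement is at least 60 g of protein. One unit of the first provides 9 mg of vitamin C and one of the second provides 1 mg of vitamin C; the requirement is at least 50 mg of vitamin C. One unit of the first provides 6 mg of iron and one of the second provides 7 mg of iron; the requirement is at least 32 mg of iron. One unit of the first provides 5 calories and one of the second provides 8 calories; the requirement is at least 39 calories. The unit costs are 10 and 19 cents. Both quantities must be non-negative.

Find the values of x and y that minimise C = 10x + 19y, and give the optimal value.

x = 5, y = 5, minimum C = 145

The feasible region is unbounded (it extends along (0, 1), (1, 0)), but C strictly increases along every unbounded feasible direction, so there is no improving ray and the minimum is attained at a vertex.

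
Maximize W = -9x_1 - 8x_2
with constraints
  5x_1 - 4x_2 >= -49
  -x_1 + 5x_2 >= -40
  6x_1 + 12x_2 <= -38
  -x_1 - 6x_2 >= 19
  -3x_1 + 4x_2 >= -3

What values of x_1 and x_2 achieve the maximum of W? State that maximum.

Feasible corners and W = -9x_1 - 8x_2:
  (-135/7, -83/7) → W = 1879/7
  (-185/17, -23/17) → W = 1849/17
  (-145/11, -117/11) → W = 2241/11
  (-29/11, -30/11) → W = 501/11

At the optimal vertex, 5x_1 - 4x_2 = -49 and -x_1 + 5x_2 = -40.
Solving simultaneously gives x_1 = -135/7, x_2 = -83/7.

x_1 = -135/7, x_2 = -83/7, maximum W = 1879/7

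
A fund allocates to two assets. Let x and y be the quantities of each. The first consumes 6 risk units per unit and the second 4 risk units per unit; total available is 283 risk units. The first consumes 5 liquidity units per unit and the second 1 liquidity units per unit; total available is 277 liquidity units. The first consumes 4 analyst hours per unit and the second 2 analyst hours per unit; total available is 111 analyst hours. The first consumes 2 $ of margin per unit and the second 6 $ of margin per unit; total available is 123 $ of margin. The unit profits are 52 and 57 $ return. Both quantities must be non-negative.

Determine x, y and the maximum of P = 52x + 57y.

x = 21, y = 27/2, maximum P = 3723/2

Corner points and P = 52x + 57y:
  (0, 0) → P = 0
  (0, 41/2) → P = 2337/2
  (111/4, 0) → P = 1443
  (21, 27/2) → P = 3723/2

At the optimal vertex, 4x + 2y = 111 and 2x + 6y = 123.
Solving simultaneously gives x = 21, y = 27/2.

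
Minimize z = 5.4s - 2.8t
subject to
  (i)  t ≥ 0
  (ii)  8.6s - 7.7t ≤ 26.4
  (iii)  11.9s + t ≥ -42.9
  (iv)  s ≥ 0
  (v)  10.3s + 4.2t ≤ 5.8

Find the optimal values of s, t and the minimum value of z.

At the optimal vertex, s = 0 and 10.3s + 4.2t = 5.8.
Solving simultaneously gives s = 0, t = 29/21.

s = 0, t = 29/21, minimum z = -58/15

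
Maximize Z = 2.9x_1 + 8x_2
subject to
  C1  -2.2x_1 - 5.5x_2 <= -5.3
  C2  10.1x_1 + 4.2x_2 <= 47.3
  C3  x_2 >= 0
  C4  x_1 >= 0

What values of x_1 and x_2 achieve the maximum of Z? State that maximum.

Vertices and Z = 2.9x_1 + 8x_2:
  (53/22, 0) → Z = 1537/220
  (0, 53/55) → Z = 424/55
  (473/101, 0) → Z = 13717/1010
  (0, 473/42) → Z = 1892/21

x_1 = 0, x_2 = 473/42, maximum Z = 1892/21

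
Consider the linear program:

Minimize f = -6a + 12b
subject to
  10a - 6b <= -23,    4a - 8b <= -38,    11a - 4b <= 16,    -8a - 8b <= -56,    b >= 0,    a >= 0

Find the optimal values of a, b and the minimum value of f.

a = 19/16, b = 93/16, minimum f = 501/8

Extreme points and f = -6a + 12b:
  (94/13, 413/26) → f = 1914/13
  (19/16, 93/16) → f = 501/8
  (0, 7) → f = 84
The feasible region is unbounded (it extends along (0, 1), (4, 11)), but f strictly increases along every unbounded feasible direction, so there is no improving ray and the minimum is attained at a vertex.

The binding constraints are 10a - 6b = -23 and -8a - 8b = -56.
Solving simultaneously gives a = 19/16, b = 93/16.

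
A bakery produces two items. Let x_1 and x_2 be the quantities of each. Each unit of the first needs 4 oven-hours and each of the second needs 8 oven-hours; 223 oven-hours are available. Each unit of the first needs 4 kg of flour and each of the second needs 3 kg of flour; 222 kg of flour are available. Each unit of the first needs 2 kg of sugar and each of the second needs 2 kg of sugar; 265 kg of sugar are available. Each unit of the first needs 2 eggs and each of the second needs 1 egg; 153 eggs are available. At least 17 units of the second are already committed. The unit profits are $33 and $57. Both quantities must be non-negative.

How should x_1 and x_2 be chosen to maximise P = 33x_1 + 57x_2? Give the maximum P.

Vertices and P = 33x_1 + 57x_2:
  (0, 223/8) → P = 12711/8
  (0, 17) → P = 969
  (87/4, 17) → P = 6747/4

The optimum lies where 4x_1 + 8x_2 = 223 and x_2 = 17.
Solving simultaneously gives x_1 = 87/4, x_2 = 17.

x_1 = 87/4, x_2 = 17, maximum P = 6747/4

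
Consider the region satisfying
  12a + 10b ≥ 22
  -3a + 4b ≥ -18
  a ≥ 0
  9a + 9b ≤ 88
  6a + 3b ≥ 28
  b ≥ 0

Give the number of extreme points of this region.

Pairwise boundary intersections that survive every other constraint:
  (514/63, 34/21)
  (6, 0)
  (0, 88/9)
  (0, 28/3)
  (14/3, 0)

5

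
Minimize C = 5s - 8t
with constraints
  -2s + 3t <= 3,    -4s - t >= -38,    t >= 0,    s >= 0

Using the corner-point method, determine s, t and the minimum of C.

Extreme points and C = 5s - 8t:
  (111/14, 44/7) → C = -149/14
  (0, 1) → C = -8
  (19/2, 0) → C = 95/2
  (0, 0) → C = 0

The optimum lies where -2s + 3t = 3 and -4s - t = -38.
Solving simultaneously gives s = 111/14, t = 44/7.

s = 111/14, t = 44/7, minimum C = -149/14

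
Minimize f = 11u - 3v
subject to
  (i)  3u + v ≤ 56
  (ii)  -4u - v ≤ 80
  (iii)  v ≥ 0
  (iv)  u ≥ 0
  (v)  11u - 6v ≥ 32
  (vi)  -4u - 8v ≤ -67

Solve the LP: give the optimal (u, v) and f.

Vertices and f = 11u - 3v:
  (56/3, 0) → f = 616/3
  (368/29, 520/29) → f = 2488/29
  (67/4, 0) → f = 737/4
  (47/8, 87/16) → f = 773/16

The optimum lies where 11u - 6v = 32 and -4u - 8v = -67.
Solving simultaneously gives u = 47/8, v = 87/16.

u = 47/8, v = 87/16, minimum f = 773/16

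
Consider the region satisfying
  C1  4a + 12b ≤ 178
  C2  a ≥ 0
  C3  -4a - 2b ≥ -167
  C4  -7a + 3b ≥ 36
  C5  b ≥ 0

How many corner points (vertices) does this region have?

3

Intersecting each pair of boundary lines and keeping only the points that satisfy every inequality leaves:
  (0, 89/6)
  (17/16, 695/48)
  (0, 12)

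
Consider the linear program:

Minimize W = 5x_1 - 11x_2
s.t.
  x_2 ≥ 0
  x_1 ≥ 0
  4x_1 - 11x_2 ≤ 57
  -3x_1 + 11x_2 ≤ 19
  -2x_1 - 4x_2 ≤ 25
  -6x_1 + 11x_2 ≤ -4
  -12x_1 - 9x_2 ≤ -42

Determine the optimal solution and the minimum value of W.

x_1 = 23/3, x_2 = 42/11, minimum W = -11/3

Extreme points and W = 5x_1 - 11x_2:
  (57/4, 0) → W = 285/4
  (7/2, 0) → W = 35/2
  (76, 247/11) → W = 133
  (23/3, 42/11) → W = -11/3
  (83/31, 34/31) → W = 41/31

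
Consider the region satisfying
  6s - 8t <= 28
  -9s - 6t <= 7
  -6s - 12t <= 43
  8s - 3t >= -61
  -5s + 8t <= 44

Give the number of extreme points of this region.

3

Of the 10 pairwise boundary intersections, those satisfying every inequality are:
  (28/27, -49/18)
  (72, 101/2)
  (-160/51, 361/102)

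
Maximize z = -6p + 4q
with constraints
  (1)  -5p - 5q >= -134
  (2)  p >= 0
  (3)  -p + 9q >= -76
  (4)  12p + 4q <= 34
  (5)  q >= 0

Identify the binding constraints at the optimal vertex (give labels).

Corner points and z = -6p + 4q:
  (0, 17/2) → z = 34
  (0, 0) → z = 0
  (17/6, 0) → z = -17

The maximum is at (0, 17/2). Substituting into each constraint, equality holds for (2) and (4); the remaining constraints have slack.

(2) and (4)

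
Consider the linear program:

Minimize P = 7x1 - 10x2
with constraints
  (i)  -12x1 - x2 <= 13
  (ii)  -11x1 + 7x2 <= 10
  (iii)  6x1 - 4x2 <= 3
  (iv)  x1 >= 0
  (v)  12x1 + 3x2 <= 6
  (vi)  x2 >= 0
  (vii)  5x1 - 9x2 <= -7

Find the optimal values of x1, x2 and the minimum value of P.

x1 = 4/39, x2 = 62/39, minimum P = -592/39

At the optimal vertex, -11x1 + 7x2 = 10 and 12x1 + 3x2 = 6.
Solving simultaneously gives x1 = 4/39, x2 = 62/39.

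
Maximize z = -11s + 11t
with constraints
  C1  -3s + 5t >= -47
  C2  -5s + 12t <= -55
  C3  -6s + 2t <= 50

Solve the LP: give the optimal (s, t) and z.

s = -355/31, t = -290/31, maximum z = 715/31

Extreme points and z = -11s + 11t:
  (289/11, 70/11) → z = -219
  (-43/3, -18) → z = -121/3
  (-355/31, -290/31) → z = 715/31

The binding constraints are -5s + 12t = -55 and -6s + 2t = 50.
Solving simultaneously gives s = -355/31, t = -290/31.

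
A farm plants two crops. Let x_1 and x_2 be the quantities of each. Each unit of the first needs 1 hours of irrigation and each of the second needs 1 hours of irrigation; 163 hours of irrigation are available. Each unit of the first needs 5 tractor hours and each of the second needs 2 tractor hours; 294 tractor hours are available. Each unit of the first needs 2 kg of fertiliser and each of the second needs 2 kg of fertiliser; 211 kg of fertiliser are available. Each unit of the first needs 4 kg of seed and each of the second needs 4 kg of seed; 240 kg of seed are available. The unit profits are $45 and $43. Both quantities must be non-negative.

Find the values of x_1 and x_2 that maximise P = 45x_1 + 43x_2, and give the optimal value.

x_1 = 58, x_2 = 2, maximum P = 2696

Feasible corners and P = 45x_1 + 43x_2:
  (0, 0) → P = 0
  (0, 60) → P = 2580
  (294/5, 0) → P = 2646
  (58, 2) → P = 2696

The optimum lies where 5x_1 + 2x_2 = 294 and 4x_1 + 4x_2 = 240.
Solving simultaneously gives x_1 = 58, x_2 = 2.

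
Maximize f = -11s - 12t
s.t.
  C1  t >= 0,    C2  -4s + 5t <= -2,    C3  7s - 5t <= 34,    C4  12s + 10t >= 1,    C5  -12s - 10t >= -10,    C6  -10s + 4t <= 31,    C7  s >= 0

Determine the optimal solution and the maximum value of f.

s = 1/2, t = 0, maximum f = -11/2

Vertices and f = -11s - 12t:
  (1/2, 0) → f = -11/2
  (5/6, 0) → f = -55/6
  (7/10, 4/25) → f = -481/50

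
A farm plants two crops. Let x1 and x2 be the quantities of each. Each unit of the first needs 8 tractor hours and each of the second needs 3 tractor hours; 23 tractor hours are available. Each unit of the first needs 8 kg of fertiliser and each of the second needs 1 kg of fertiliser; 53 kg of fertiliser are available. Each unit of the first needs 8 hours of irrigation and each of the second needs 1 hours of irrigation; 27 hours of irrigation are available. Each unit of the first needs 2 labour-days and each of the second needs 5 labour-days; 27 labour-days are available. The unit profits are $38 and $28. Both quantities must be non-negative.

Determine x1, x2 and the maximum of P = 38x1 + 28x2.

x1 = 1, x2 = 5, maximum P = 178

The optimum lies where 8x1 + 3x2 = 23 and 2x1 + 5x2 = 27.
Solving simultaneously gives x1 = 1, x2 = 5.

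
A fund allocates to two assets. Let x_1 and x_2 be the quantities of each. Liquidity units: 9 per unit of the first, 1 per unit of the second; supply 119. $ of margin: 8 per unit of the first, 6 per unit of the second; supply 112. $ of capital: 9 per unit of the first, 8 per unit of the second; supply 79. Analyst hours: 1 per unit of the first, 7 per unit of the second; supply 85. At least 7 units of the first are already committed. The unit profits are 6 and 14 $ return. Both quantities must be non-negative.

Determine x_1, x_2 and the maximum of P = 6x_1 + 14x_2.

Feasible corners and P = 6x_1 + 14x_2:
  (79/9, 0) → P = 158/3
  (7, 0) → P = 42
  (7, 2) → P = 70

The optimum lies where 9x_1 + 8x_2 = 79 and x_1 = 7.
Solving simultaneously gives x_1 = 7, x_2 = 2.

x_1 = 7, x_2 = 2, maximum P = 70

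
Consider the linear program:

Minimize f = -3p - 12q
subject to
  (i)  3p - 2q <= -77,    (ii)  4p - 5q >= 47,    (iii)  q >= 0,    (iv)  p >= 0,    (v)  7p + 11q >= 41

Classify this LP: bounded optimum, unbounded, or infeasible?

infeasible

The boundaries 3p - 2q = -77 and p = 0 meet at (0, 77/2), but that point violates 4p - 5q ≥ 47. Every candidate vertex is excluded by some other constraint, so the feasible region is empty.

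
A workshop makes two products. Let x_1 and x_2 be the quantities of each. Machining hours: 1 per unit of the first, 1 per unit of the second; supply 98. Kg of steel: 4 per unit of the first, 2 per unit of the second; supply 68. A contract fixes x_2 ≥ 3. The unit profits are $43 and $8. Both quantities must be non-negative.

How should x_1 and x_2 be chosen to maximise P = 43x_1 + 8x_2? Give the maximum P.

x_1 = 31/2, x_2 = 3, maximum P = 1381/2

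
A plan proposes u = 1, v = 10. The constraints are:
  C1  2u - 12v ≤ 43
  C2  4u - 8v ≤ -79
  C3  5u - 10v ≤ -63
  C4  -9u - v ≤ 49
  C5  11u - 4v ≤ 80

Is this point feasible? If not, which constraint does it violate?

not feasible — violates C2

Constraint C2: 4u - 8v = -76, which is not ≤ -79. All other constraints are satisfied.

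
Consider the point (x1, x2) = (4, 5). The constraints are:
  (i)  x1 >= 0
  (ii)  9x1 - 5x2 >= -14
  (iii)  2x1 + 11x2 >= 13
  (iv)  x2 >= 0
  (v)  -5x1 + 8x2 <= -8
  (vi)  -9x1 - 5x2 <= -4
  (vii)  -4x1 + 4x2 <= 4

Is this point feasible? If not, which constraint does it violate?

not feasible — violates (v)

Constraint (v): -5x1 + 8x2 = 20, which is not ≤ -8. All other constraints are satisfied.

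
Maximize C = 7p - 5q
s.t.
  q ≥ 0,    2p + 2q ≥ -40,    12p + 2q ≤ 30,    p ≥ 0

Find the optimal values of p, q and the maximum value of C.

p = 5/2, q = 0, maximum C = 35/2

Corner points and C = 7p - 5q:
  (5/2, 0) → C = 35/2
  (0, 0) → C = 0
  (0, 15) → C = -75

The binding constraints are q = 0 and 12p + 2q = 30.
Solving simultaneously gives p = 5/2, q = 0.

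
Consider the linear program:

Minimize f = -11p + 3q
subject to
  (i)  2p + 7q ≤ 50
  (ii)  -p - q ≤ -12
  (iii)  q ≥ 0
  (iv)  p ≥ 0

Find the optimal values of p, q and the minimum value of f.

Extreme points and f = -11p + 3q:
  (34/5, 26/5) → f = -296/5
  (25, 0) → f = -275
  (12, 0) → f = -132

p = 25, q = 0, minimum f = -275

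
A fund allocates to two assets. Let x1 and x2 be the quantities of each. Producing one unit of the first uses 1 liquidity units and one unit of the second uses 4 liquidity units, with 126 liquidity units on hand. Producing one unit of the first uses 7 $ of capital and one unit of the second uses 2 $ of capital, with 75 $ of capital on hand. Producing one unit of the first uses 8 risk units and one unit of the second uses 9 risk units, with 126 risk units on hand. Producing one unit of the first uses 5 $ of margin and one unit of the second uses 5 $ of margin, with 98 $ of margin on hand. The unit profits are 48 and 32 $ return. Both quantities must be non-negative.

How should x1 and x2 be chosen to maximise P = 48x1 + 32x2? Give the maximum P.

Corner points and P = 48x1 + 32x2:
  (0, 0) → P = 0
  (0, 14) → P = 448
  (75/7, 0) → P = 3600/7
  (9, 6) → P = 624

x1 = 9, x2 = 6, maximum P = 624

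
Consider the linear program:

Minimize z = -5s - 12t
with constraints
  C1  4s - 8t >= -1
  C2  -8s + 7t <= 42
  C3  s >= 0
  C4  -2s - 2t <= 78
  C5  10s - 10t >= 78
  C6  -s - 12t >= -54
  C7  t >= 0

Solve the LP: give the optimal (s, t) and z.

s = 54, t = 0, minimum z = -270

Corner points and z = -5s - 12t:
  (738/65, 231/65) → z = -6462/65
  (39/5, 0) → z = -39
  (54, 0) → z = -270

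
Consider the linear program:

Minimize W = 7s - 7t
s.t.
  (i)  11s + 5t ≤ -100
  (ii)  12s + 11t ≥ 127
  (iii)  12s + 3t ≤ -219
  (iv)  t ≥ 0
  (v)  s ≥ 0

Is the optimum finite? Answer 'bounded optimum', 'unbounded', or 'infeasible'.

The boundaries 11s + 5t = -100 and 12s + 3t = -219 meet at (-265/9, 403/9), but that point violates s ≥ 0. Every candidate vertex is excluded by some other constraint, so the feasible region is empty.

infeasible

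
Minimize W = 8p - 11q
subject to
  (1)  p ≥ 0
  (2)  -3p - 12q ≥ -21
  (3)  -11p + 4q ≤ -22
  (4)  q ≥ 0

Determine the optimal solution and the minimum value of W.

p = 29/12, q = 55/48, minimum W = 323/48

Corner points and W = 8p - 11q:
  (29/12, 55/48) → W = 323/48
  (7, 0) → W = 56
  (2, 0) → W = 16

The optimum lies where -3p - 12q = -21 and -11p + 4q = -22.
Solving simultaneously gives p = 29/12, q = 55/48.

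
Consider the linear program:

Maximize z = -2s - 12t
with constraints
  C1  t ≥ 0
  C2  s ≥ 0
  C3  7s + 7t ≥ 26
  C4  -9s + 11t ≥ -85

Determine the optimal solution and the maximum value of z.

s = 26/7, t = 0, maximum z = -52/7

Feasible corners and z = -2s - 12t:
  (26/7, 0) → z = -52/7
  (85/9, 0) → z = -170/9
  (0, 26/7) → z = -312/7
The feasible region is unbounded (it extends along (0, 1), (11, 9)), but z strictly decreases along every unbounded feasible direction, so there is no improving ray and the maximum is attained at a vertex.

The optimum lies where t = 0 and 7s + 7t = 26.
Solving simultaneously gives s = 26/7, t = 0.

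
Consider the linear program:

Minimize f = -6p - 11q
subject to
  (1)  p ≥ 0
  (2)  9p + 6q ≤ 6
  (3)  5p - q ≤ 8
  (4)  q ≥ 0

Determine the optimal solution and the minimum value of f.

The optimum lies where p = 0 and 9p + 6q = 6.
Solving simultaneously gives p = 0, q = 1.

p = 0, q = 1, minimum f = -11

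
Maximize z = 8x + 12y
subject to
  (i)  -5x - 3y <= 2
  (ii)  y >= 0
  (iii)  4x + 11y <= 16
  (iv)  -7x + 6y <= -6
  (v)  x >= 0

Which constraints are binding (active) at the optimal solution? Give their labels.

(ii) and (iii)

Vertices and z = 8x + 12y:
  (4, 0) → z = 32
  (6/7, 0) → z = 48/7
  (162/101, 88/101) → z = 2352/101

The maximum is at (4, 0). Substituting into each constraint, equality holds for (ii) and (iii); the remaining constraints have slack.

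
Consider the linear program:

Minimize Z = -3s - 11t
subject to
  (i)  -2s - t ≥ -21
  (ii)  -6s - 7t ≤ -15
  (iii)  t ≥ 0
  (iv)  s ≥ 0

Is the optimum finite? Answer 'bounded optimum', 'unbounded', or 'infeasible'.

Corner points and Z = -3s - 11t:
  (21/2, 0) → Z = -63/2
  (0, 21) → Z = -231
  (5/2, 0) → Z = -15/2
  (0, 15/7) → Z = -165/7
The feasible region has finitely many vertices and no improving ray; the minimum is -231 at (0, 21).

bounded optimum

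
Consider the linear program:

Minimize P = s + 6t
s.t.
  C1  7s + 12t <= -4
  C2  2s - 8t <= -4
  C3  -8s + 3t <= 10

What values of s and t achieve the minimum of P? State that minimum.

s = -34/29, t = 6/29, minimum P = 2/29

Extreme points and P = s + 6t:
  (-1, 1/4) → P = 1/2
  (-44/39, 38/117) → P = 32/39
  (-34/29, 6/29) → P = 2/29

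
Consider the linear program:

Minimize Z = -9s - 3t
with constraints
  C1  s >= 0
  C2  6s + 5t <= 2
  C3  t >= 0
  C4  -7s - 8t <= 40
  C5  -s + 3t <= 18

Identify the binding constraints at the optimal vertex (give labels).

C2 and C3

Corner points and Z = -9s - 3t:
  (0, 2/5) → Z = -6/5
  (0, 0) → Z = 0
  (1/3, 0) → Z = -3

The minimum is at (1/3, 0). Substituting into each constraint, equality holds for C2 and C3; the remaining constraints have slack.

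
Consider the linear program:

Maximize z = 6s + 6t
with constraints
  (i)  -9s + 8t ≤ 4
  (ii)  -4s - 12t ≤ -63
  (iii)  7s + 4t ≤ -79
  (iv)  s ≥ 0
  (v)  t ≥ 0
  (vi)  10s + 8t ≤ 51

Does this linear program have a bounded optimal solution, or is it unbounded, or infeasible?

The boundaries t = 0 and 10s + 8t = 51 meet at (51/10, 0), but that point violates -4s - 12t ≤ -63. Every candidate vertex is excluded by some other constraint, so the feasible region is empty.

infeasible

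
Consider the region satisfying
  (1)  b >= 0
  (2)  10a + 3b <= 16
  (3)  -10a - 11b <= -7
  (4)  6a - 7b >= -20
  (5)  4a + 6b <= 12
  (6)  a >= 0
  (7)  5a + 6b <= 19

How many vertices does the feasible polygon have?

5

Pairwise boundary intersections that survive every other constraint:
  (8/5, 0)
  (7/10, 0)
  (5/4, 7/6)
  (0, 7/11)
  (0, 2)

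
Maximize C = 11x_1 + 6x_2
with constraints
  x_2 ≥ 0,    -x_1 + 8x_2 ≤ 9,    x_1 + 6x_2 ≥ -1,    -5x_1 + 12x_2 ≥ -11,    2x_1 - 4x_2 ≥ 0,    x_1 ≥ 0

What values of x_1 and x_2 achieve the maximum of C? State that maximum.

x_1 = 7, x_2 = 2, maximum C = 89

Extreme points and C = 11x_1 + 6x_2:
  (11/5, 0) → C = 121/5
  (0, 0) → C = 0
  (7, 2) → C = 89
  (3, 3/2) → C = 42

The binding constraints are -x_1 + 8x_2 = 9 and -5x_1 + 12x_2 = -11.
Solving simultaneously gives x_1 = 7, x_2 = 2.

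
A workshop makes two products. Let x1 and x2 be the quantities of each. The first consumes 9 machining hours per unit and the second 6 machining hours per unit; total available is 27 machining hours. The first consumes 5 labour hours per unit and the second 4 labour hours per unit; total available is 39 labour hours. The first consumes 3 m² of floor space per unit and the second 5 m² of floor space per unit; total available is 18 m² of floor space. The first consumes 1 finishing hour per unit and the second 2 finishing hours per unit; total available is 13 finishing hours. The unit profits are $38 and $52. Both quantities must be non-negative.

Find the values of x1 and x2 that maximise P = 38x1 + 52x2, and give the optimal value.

x1 = 1, x2 = 3, maximum P = 194

The binding constraints are 9x1 + 6x2 = 27 and 3x1 + 5x2 = 18.
Solving simultaneously gives x1 = 1, x2 = 3.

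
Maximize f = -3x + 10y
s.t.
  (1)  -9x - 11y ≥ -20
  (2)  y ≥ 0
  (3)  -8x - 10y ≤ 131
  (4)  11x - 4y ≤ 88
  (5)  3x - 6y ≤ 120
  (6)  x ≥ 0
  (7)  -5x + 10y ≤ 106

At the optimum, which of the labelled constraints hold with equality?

(1) and (6)

Vertices and f = -3x + 10y:
  (20/9, 0) → f = -20/3
  (0, 20/11) → f = 200/11
  (0, 0) → f = 0

The maximum is at (0, 20/11). Substituting into each constraint, equality holds for (1) and (6); the remaining constraints have slack.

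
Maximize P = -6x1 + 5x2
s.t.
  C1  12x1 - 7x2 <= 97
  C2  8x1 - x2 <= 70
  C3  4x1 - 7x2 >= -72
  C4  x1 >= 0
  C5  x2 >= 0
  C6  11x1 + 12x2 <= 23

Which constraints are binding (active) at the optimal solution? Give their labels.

C4 and C6

Feasible corners and P = -6x1 + 5x2:
  (0, 0) → P = 0
  (0, 23/12) → P = 115/12
  (23/11, 0) → P = -138/11

The maximum is at (0, 23/12). Substituting into each constraint, equality holds for C4 and C6; the remaining constraints have slack.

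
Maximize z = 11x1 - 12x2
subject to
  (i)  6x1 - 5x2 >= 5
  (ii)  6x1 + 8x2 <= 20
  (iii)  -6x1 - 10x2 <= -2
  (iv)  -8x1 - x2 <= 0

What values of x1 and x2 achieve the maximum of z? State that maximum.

Vertices and z = 11x1 - 12x2:
  (70/39, 15/13) → z = 230/39
  (2/3, -1/5) → z = 146/15
  (46/3, -9) → z = 830/3

The binding constraints are 6x1 + 8x2 = 20 and -6x1 - 10x2 = -2.
Solving simultaneously gives x1 = 46/3, x2 = -9.

x1 = 46/3, x2 = -9, maximum z = 830/3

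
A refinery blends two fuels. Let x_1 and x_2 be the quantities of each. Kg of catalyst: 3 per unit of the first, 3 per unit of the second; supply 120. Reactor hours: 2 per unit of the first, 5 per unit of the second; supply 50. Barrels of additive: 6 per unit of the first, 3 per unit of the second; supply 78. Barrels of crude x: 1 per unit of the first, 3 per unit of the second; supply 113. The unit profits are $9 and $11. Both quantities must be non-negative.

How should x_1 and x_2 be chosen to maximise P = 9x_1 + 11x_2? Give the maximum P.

x_1 = 10, x_2 = 6, maximum P = 156

At the optimal vertex, 2x_1 + 5x_2 = 50 and 6x_1 + 3x_2 = 78.
Solving simultaneously gives x_1 = 10, x_2 = 6.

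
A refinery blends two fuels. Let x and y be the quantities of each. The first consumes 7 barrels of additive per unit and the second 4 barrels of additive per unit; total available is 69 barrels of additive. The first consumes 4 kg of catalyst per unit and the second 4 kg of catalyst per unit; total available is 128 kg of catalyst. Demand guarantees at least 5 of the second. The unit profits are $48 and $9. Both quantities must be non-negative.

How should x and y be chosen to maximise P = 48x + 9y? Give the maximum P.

Corner points and P = 48x + 9y:
  (0, 69/4) → P = 621/4
  (0, 5) → P = 45
  (7, 5) → P = 381

At the optimal vertex, 7x + 4y = 69 and y = 5.
Solving simultaneously gives x = 7, y = 5.

x = 7, y = 5, maximum P = 381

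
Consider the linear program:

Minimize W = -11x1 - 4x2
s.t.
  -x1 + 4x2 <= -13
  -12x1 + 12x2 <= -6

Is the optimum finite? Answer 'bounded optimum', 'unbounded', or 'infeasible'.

unbounded

From the feasible point (-11/3, -25/6), moving in the direction (4, 1) keeps every constraint satisfied while W decreases without bound.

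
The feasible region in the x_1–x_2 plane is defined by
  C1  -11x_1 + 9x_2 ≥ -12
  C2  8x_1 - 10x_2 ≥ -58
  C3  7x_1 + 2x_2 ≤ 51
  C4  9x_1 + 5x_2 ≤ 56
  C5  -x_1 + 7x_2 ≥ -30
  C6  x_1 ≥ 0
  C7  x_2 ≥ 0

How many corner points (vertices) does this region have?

5

Pairwise boundary intersections that survive every other constraint:
  (141/34, 127/34)
  (12/11, 0)
  (27/13, 97/13)
  (0, 29/5)
  (0, 0)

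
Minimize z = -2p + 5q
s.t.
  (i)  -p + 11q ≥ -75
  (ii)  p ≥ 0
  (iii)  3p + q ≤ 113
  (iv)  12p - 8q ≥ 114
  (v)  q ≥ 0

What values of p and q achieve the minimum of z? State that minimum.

p = 113/3, q = 0, minimum z = -226/3

At the optimal vertex, 3p + q = 113 and q = 0.
Solving simultaneously gives p = 113/3, q = 0.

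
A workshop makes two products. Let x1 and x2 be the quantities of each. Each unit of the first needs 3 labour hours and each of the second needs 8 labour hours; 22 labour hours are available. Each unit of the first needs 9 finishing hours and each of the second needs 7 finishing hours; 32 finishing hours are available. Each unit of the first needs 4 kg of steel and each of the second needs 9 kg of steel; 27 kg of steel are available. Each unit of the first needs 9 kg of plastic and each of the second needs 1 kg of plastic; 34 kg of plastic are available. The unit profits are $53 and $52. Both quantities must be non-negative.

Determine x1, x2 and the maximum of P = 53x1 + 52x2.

Vertices and P = 53x1 + 52x2:
  (0, 0) → P = 0
  (0, 11/4) → P = 143
  (32/9, 0) → P = 1696/9
  (2, 2) → P = 210

x1 = 2, x2 = 2, maximum P = 210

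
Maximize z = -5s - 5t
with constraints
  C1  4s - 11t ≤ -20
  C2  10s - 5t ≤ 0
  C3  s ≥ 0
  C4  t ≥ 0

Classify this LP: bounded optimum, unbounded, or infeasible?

bounded optimum

Vertices and z = -5s - 5t:
  (10/9, 20/9) → z = -50/3
  (0, 20/11) → z = -100/11
The feasible region has finitely many vertices and no improving ray; the maximum is -100/11 at (0, 20/11).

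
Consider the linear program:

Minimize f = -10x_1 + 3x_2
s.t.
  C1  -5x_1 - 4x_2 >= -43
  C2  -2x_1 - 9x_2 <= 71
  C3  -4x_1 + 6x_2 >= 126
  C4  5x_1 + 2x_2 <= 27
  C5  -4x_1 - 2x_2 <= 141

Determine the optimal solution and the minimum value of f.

x_1 = -123/23, x_2 = 401/23, minimum f = 2433/23

Feasible corners and f = -10x_1 + 3x_2:
  (-123/23, 401/23) → f = 2433/23
  (-325/3, 877/6) → f = 9131/6
  (-65/2, -2/3) → f = 323
  (-1127/32, -1/16) → f = 352

At the optimal vertex, -5x_1 - 4x_2 = -43 and -4x_1 + 6x_2 = 126.
Solving simultaneously gives x_1 = -123/23, x_2 = 401/23.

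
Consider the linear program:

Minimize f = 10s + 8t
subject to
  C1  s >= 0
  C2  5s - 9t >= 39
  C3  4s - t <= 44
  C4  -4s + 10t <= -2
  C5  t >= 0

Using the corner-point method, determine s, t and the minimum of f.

s = 39/5, t = 0, minimum f = 78

Feasible corners and f = 10s + 8t:
  (357/31, 64/31) → f = 4082/31
  (39/5, 0) → f = 78
  (11, 0) → f = 110

At the optimal vertex, 5s - 9t = 39 and t = 0.
Solving simultaneously gives s = 39/5, t = 0.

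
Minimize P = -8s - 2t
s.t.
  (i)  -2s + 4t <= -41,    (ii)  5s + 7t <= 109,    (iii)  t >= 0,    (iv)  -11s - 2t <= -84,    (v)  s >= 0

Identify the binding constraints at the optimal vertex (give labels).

(ii) and (iii)

Extreme points and P = -8s - 2t:
  (723/34, 13/34) → P = -2905/17
  (41/2, 0) → P = -164
  (109/5, 0) → P = -872/5

The minimum is at (109/5, 0). Substituting into each constraint, equality holds for (ii) and (iii); the remaining constraints have slack.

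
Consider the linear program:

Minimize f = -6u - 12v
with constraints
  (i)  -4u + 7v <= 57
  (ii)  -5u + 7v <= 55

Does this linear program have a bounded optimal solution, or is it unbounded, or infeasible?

unbounded

From the feasible point (2, 65/7), moving in the direction (7, 4) keeps every constraint satisfied while f decreases without bound.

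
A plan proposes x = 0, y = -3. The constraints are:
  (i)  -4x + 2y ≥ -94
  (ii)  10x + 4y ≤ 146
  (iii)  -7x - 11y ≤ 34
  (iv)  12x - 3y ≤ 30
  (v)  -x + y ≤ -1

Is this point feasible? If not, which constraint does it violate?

(i): -6 ≥ -94 ✓
(ii): -12 ≤ 146 ✓
(iii): 33 ≤ 34 ✓
(iv): 9 ≤ 30 ✓
(v): -3 ≤ -1 ✓

feasible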